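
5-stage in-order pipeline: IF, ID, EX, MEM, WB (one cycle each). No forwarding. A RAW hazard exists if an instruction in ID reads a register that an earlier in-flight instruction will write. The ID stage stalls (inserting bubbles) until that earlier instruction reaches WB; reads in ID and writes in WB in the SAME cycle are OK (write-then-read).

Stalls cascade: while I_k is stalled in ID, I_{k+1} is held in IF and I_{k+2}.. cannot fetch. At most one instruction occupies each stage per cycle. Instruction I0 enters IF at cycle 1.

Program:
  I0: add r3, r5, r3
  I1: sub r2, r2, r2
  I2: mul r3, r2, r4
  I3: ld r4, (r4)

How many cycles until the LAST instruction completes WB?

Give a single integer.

I0 add r3 <- r5,r3: IF@1 ID@2 stall=0 (-) EX@3 MEM@4 WB@5
I1 sub r2 <- r2,r2: IF@2 ID@3 stall=0 (-) EX@4 MEM@5 WB@6
I2 mul r3 <- r2,r4: IF@3 ID@4 stall=2 (RAW on I1.r2 (WB@6)) EX@7 MEM@8 WB@9
I3 ld r4 <- r4: IF@4 ID@7 stall=0 (-) EX@8 MEM@9 WB@10

Answer: 10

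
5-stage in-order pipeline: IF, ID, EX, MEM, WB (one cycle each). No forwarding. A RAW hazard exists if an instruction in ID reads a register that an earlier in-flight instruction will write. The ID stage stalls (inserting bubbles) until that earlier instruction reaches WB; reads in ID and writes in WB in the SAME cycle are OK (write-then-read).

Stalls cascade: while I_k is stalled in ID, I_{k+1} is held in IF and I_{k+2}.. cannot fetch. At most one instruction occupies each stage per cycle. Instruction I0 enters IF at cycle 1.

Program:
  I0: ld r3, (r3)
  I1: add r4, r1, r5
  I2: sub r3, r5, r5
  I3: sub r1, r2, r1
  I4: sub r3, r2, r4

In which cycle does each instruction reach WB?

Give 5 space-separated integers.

I0 ld r3 <- r3: IF@1 ID@2 stall=0 (-) EX@3 MEM@4 WB@5
I1 add r4 <- r1,r5: IF@2 ID@3 stall=0 (-) EX@4 MEM@5 WB@6
I2 sub r3 <- r5,r5: IF@3 ID@4 stall=0 (-) EX@5 MEM@6 WB@7
I3 sub r1 <- r2,r1: IF@4 ID@5 stall=0 (-) EX@6 MEM@7 WB@8
I4 sub r3 <- r2,r4: IF@5 ID@6 stall=0 (-) EX@7 MEM@8 WB@9

Answer: 5 6 7 8 9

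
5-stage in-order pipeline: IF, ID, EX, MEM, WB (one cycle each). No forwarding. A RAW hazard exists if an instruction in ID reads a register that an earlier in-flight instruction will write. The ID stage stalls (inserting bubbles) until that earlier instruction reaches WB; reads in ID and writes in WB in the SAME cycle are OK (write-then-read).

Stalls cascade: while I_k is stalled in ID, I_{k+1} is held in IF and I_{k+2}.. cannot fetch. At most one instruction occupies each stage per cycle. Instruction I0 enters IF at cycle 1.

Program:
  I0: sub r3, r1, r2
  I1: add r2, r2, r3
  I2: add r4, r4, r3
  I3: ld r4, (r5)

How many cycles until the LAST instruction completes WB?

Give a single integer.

Answer: 10

Derivation:
I0 sub r3 <- r1,r2: IF@1 ID@2 stall=0 (-) EX@3 MEM@4 WB@5
I1 add r2 <- r2,r3: IF@2 ID@3 stall=2 (RAW on I0.r3 (WB@5)) EX@6 MEM@7 WB@8
I2 add r4 <- r4,r3: IF@3 ID@6 stall=0 (-) EX@7 MEM@8 WB@9
I3 ld r4 <- r5: IF@6 ID@7 stall=0 (-) EX@8 MEM@9 WB@10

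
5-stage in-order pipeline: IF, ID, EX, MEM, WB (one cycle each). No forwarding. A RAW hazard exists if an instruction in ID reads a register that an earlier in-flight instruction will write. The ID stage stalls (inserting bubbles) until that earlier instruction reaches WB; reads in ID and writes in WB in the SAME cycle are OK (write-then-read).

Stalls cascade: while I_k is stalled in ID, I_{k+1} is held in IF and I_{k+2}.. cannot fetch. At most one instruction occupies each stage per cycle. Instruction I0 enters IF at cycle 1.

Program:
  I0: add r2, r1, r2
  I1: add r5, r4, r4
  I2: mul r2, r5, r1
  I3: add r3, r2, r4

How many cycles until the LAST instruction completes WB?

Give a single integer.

I0 add r2 <- r1,r2: IF@1 ID@2 stall=0 (-) EX@3 MEM@4 WB@5
I1 add r5 <- r4,r4: IF@2 ID@3 stall=0 (-) EX@4 MEM@5 WB@6
I2 mul r2 <- r5,r1: IF@3 ID@4 stall=2 (RAW on I1.r5 (WB@6)) EX@7 MEM@8 WB@9
I3 add r3 <- r2,r4: IF@4 ID@7 stall=2 (RAW on I2.r2 (WB@9)) EX@10 MEM@11 WB@12

Answer: 12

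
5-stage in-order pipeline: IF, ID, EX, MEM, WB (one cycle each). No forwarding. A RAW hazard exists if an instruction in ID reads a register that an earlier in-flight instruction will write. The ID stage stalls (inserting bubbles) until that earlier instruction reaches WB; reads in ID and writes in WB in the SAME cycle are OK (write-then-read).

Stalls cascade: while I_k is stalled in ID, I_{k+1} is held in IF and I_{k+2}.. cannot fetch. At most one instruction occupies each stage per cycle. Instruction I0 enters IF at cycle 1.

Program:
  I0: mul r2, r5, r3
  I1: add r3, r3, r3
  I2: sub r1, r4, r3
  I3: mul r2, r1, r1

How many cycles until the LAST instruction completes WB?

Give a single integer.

Answer: 12

Derivation:
I0 mul r2 <- r5,r3: IF@1 ID@2 stall=0 (-) EX@3 MEM@4 WB@5
I1 add r3 <- r3,r3: IF@2 ID@3 stall=0 (-) EX@4 MEM@5 WB@6
I2 sub r1 <- r4,r3: IF@3 ID@4 stall=2 (RAW on I1.r3 (WB@6)) EX@7 MEM@8 WB@9
I3 mul r2 <- r1,r1: IF@4 ID@7 stall=2 (RAW on I2.r1 (WB@9)) EX@10 MEM@11 WB@12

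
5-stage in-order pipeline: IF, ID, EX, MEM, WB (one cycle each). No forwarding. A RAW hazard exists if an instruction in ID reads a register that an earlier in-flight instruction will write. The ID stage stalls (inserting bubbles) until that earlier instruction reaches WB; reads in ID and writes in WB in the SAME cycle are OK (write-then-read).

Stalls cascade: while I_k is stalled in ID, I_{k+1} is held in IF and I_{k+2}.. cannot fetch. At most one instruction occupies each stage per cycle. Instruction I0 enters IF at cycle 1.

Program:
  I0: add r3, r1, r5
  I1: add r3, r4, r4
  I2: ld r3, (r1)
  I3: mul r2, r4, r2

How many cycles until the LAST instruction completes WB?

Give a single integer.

Answer: 8

Derivation:
I0 add r3 <- r1,r5: IF@1 ID@2 stall=0 (-) EX@3 MEM@4 WB@5
I1 add r3 <- r4,r4: IF@2 ID@3 stall=0 (-) EX@4 MEM@5 WB@6
I2 ld r3 <- r1: IF@3 ID@4 stall=0 (-) EX@5 MEM@6 WB@7
I3 mul r2 <- r4,r2: IF@4 ID@5 stall=0 (-) EX@6 MEM@7 WB@8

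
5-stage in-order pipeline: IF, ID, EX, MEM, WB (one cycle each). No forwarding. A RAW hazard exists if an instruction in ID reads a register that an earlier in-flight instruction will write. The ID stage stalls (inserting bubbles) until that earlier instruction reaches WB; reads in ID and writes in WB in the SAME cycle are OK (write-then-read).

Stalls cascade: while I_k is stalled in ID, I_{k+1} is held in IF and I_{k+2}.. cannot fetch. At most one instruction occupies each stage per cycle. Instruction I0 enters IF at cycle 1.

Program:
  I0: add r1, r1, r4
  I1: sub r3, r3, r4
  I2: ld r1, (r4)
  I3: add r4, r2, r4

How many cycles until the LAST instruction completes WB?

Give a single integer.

Answer: 8

Derivation:
I0 add r1 <- r1,r4: IF@1 ID@2 stall=0 (-) EX@3 MEM@4 WB@5
I1 sub r3 <- r3,r4: IF@2 ID@3 stall=0 (-) EX@4 MEM@5 WB@6
I2 ld r1 <- r4: IF@3 ID@4 stall=0 (-) EX@5 MEM@6 WB@7
I3 add r4 <- r2,r4: IF@4 ID@5 stall=0 (-) EX@6 MEM@7 WB@8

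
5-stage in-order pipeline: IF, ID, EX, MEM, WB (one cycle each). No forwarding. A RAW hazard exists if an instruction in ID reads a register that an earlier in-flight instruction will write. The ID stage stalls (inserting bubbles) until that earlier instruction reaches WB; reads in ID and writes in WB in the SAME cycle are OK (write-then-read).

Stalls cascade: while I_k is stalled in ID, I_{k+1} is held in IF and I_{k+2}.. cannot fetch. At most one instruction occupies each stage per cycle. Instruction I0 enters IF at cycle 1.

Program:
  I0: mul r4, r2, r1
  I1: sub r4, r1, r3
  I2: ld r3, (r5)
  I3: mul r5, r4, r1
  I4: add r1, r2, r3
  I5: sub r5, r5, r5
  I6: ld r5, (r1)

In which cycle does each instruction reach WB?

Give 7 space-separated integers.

I0 mul r4 <- r2,r1: IF@1 ID@2 stall=0 (-) EX@3 MEM@4 WB@5
I1 sub r4 <- r1,r3: IF@2 ID@3 stall=0 (-) EX@4 MEM@5 WB@6
I2 ld r3 <- r5: IF@3 ID@4 stall=0 (-) EX@5 MEM@6 WB@7
I3 mul r5 <- r4,r1: IF@4 ID@5 stall=1 (RAW on I1.r4 (WB@6)) EX@7 MEM@8 WB@9
I4 add r1 <- r2,r3: IF@5 ID@7 stall=0 (-) EX@8 MEM@9 WB@10
I5 sub r5 <- r5,r5: IF@7 ID@8 stall=1 (RAW on I3.r5 (WB@9)) EX@10 MEM@11 WB@12
I6 ld r5 <- r1: IF@8 ID@10 stall=0 (-) EX@11 MEM@12 WB@13

Answer: 5 6 7 9 10 12 13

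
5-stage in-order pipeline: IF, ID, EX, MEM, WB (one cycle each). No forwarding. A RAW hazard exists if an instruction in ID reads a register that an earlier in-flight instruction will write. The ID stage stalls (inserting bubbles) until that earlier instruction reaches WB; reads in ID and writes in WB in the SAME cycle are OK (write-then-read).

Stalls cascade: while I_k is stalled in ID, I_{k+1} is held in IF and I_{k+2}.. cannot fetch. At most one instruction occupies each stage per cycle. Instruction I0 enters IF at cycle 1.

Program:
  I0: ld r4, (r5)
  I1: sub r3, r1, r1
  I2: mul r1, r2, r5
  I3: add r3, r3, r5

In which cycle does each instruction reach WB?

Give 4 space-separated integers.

Answer: 5 6 7 9

Derivation:
I0 ld r4 <- r5: IF@1 ID@2 stall=0 (-) EX@3 MEM@4 WB@5
I1 sub r3 <- r1,r1: IF@2 ID@3 stall=0 (-) EX@4 MEM@5 WB@6
I2 mul r1 <- r2,r5: IF@3 ID@4 stall=0 (-) EX@5 MEM@6 WB@7
I3 add r3 <- r3,r5: IF@4 ID@5 stall=1 (RAW on I1.r3 (WB@6)) EX@7 MEM@8 WB@9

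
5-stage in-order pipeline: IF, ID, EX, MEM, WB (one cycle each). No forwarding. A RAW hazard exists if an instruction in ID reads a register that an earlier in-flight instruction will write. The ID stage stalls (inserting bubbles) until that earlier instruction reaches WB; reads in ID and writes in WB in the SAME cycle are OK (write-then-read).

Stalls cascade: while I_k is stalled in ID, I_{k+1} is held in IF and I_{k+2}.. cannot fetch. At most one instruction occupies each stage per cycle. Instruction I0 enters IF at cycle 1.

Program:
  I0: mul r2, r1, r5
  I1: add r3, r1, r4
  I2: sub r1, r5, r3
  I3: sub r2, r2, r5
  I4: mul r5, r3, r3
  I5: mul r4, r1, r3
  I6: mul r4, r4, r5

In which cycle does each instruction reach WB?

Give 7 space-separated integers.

Answer: 5 6 9 10 11 12 15

Derivation:
I0 mul r2 <- r1,r5: IF@1 ID@2 stall=0 (-) EX@3 MEM@4 WB@5
I1 add r3 <- r1,r4: IF@2 ID@3 stall=0 (-) EX@4 MEM@5 WB@6
I2 sub r1 <- r5,r3: IF@3 ID@4 stall=2 (RAW on I1.r3 (WB@6)) EX@7 MEM@8 WB@9
I3 sub r2 <- r2,r5: IF@4 ID@7 stall=0 (-) EX@8 MEM@9 WB@10
I4 mul r5 <- r3,r3: IF@7 ID@8 stall=0 (-) EX@9 MEM@10 WB@11
I5 mul r4 <- r1,r3: IF@8 ID@9 stall=0 (-) EX@10 MEM@11 WB@12
I6 mul r4 <- r4,r5: IF@9 ID@10 stall=2 (RAW on I5.r4 (WB@12)) EX@13 MEM@14 WB@15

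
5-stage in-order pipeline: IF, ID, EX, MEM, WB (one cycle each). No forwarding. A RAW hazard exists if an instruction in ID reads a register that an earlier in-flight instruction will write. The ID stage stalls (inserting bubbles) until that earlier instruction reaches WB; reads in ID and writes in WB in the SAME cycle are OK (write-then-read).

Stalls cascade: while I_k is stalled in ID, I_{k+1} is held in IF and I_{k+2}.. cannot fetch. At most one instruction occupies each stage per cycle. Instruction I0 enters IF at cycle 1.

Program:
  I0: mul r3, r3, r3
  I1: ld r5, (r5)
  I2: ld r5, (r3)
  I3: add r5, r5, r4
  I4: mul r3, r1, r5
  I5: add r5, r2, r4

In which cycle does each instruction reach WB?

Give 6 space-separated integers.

Answer: 5 6 8 11 14 15

Derivation:
I0 mul r3 <- r3,r3: IF@1 ID@2 stall=0 (-) EX@3 MEM@4 WB@5
I1 ld r5 <- r5: IF@2 ID@3 stall=0 (-) EX@4 MEM@5 WB@6
I2 ld r5 <- r3: IF@3 ID@4 stall=1 (RAW on I0.r3 (WB@5)) EX@6 MEM@7 WB@8
I3 add r5 <- r5,r4: IF@4 ID@6 stall=2 (RAW on I2.r5 (WB@8)) EX@9 MEM@10 WB@11
I4 mul r3 <- r1,r5: IF@6 ID@9 stall=2 (RAW on I3.r5 (WB@11)) EX@12 MEM@13 WB@14
I5 add r5 <- r2,r4: IF@9 ID@12 stall=0 (-) EX@13 MEM@14 WB@15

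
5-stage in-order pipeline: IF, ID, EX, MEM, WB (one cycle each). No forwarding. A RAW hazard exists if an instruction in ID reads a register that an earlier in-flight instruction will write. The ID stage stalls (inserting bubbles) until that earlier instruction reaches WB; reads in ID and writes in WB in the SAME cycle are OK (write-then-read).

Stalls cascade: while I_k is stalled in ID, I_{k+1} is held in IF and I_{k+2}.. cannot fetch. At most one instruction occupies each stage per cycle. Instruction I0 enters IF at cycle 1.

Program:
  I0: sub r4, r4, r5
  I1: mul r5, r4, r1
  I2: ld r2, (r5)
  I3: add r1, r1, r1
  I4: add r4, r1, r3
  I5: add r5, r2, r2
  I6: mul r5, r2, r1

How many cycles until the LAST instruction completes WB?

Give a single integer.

I0 sub r4 <- r4,r5: IF@1 ID@2 stall=0 (-) EX@3 MEM@4 WB@5
I1 mul r5 <- r4,r1: IF@2 ID@3 stall=2 (RAW on I0.r4 (WB@5)) EX@6 MEM@7 WB@8
I2 ld r2 <- r5: IF@3 ID@6 stall=2 (RAW on I1.r5 (WB@8)) EX@9 MEM@10 WB@11
I3 add r1 <- r1,r1: IF@6 ID@9 stall=0 (-) EX@10 MEM@11 WB@12
I4 add r4 <- r1,r3: IF@9 ID@10 stall=2 (RAW on I3.r1 (WB@12)) EX@13 MEM@14 WB@15
I5 add r5 <- r2,r2: IF@10 ID@13 stall=0 (-) EX@14 MEM@15 WB@16
I6 mul r5 <- r2,r1: IF@13 ID@14 stall=0 (-) EX@15 MEM@16 WB@17

Answer: 17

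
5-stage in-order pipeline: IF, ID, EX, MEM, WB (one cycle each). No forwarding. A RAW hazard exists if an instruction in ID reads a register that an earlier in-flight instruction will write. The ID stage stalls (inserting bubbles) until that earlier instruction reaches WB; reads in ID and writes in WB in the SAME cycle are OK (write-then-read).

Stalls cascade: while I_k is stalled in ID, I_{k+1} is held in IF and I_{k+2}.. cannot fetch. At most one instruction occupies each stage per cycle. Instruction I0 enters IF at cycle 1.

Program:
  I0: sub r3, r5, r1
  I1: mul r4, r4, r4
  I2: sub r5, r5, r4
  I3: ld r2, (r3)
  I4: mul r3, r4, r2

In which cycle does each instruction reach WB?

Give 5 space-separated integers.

Answer: 5 6 9 10 13

Derivation:
I0 sub r3 <- r5,r1: IF@1 ID@2 stall=0 (-) EX@3 MEM@4 WB@5
I1 mul r4 <- r4,r4: IF@2 ID@3 stall=0 (-) EX@4 MEM@5 WB@6
I2 sub r5 <- r5,r4: IF@3 ID@4 stall=2 (RAW on I1.r4 (WB@6)) EX@7 MEM@8 WB@9
I3 ld r2 <- r3: IF@4 ID@7 stall=0 (-) EX@8 MEM@9 WB@10
I4 mul r3 <- r4,r2: IF@7 ID@8 stall=2 (RAW on I3.r2 (WB@10)) EX@11 MEM@12 WB@13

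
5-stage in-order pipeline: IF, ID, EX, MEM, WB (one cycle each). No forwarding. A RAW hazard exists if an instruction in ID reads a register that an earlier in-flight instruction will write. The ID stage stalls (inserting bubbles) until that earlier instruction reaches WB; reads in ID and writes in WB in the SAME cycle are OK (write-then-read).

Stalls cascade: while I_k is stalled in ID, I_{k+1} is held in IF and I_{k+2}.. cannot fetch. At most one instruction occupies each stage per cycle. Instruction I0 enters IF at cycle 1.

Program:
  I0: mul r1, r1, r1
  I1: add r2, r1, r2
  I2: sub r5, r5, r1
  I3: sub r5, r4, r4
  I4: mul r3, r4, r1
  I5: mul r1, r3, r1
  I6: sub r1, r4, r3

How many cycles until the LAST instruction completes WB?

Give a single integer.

I0 mul r1 <- r1,r1: IF@1 ID@2 stall=0 (-) EX@3 MEM@4 WB@5
I1 add r2 <- r1,r2: IF@2 ID@3 stall=2 (RAW on I0.r1 (WB@5)) EX@6 MEM@7 WB@8
I2 sub r5 <- r5,r1: IF@3 ID@6 stall=0 (-) EX@7 MEM@8 WB@9
I3 sub r5 <- r4,r4: IF@6 ID@7 stall=0 (-) EX@8 MEM@9 WB@10
I4 mul r3 <- r4,r1: IF@7 ID@8 stall=0 (-) EX@9 MEM@10 WB@11
I5 mul r1 <- r3,r1: IF@8 ID@9 stall=2 (RAW on I4.r3 (WB@11)) EX@12 MEM@13 WB@14
I6 sub r1 <- r4,r3: IF@9 ID@12 stall=0 (-) EX@13 MEM@14 WB@15

Answer: 15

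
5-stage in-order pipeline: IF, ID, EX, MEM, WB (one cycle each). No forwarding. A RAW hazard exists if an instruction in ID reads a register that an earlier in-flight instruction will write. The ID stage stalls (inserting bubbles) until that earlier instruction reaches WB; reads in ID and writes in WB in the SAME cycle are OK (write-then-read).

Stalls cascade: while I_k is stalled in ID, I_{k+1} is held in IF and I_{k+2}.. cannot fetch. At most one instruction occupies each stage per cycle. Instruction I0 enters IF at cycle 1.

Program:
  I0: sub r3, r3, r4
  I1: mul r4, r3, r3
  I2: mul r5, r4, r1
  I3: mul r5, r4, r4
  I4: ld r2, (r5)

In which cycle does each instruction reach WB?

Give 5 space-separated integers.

I0 sub r3 <- r3,r4: IF@1 ID@2 stall=0 (-) EX@3 MEM@4 WB@5
I1 mul r4 <- r3,r3: IF@2 ID@3 stall=2 (RAW on I0.r3 (WB@5)) EX@6 MEM@7 WB@8
I2 mul r5 <- r4,r1: IF@3 ID@6 stall=2 (RAW on I1.r4 (WB@8)) EX@9 MEM@10 WB@11
I3 mul r5 <- r4,r4: IF@6 ID@9 stall=0 (-) EX@10 MEM@11 WB@12
I4 ld r2 <- r5: IF@9 ID@10 stall=2 (RAW on I3.r5 (WB@12)) EX@13 MEM@14 WB@15

Answer: 5 8 11 12 15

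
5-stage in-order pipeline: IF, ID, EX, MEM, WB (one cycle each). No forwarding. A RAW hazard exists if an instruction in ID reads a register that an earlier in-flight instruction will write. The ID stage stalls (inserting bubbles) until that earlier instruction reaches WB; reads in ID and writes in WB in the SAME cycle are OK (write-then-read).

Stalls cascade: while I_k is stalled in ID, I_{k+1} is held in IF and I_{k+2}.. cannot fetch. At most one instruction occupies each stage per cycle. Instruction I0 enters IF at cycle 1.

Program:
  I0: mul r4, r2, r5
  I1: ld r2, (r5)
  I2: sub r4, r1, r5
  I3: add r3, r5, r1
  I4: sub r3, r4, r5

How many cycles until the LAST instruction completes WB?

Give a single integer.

Answer: 10

Derivation:
I0 mul r4 <- r2,r5: IF@1 ID@2 stall=0 (-) EX@3 MEM@4 WB@5
I1 ld r2 <- r5: IF@2 ID@3 stall=0 (-) EX@4 MEM@5 WB@6
I2 sub r4 <- r1,r5: IF@3 ID@4 stall=0 (-) EX@5 MEM@6 WB@7
I3 add r3 <- r5,r1: IF@4 ID@5 stall=0 (-) EX@6 MEM@7 WB@8
I4 sub r3 <- r4,r5: IF@5 ID@6 stall=1 (RAW on I2.r4 (WB@7)) EX@8 MEM@9 WB@10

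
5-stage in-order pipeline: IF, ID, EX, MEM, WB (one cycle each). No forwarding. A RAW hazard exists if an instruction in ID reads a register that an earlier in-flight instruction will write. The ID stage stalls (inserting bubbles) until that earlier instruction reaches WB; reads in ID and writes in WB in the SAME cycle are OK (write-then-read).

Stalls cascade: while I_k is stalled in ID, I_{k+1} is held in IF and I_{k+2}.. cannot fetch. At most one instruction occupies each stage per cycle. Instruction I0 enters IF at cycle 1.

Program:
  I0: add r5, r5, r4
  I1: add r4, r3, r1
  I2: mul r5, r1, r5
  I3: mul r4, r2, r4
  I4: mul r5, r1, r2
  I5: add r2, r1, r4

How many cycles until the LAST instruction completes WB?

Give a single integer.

Answer: 12

Derivation:
I0 add r5 <- r5,r4: IF@1 ID@2 stall=0 (-) EX@3 MEM@4 WB@5
I1 add r4 <- r3,r1: IF@2 ID@3 stall=0 (-) EX@4 MEM@5 WB@6
I2 mul r5 <- r1,r5: IF@3 ID@4 stall=1 (RAW on I0.r5 (WB@5)) EX@6 MEM@7 WB@8
I3 mul r4 <- r2,r4: IF@4 ID@6 stall=0 (-) EX@7 MEM@8 WB@9
I4 mul r5 <- r1,r2: IF@6 ID@7 stall=0 (-) EX@8 MEM@9 WB@10
I5 add r2 <- r1,r4: IF@7 ID@8 stall=1 (RAW on I3.r4 (WB@9)) EX@10 MEM@11 WB@12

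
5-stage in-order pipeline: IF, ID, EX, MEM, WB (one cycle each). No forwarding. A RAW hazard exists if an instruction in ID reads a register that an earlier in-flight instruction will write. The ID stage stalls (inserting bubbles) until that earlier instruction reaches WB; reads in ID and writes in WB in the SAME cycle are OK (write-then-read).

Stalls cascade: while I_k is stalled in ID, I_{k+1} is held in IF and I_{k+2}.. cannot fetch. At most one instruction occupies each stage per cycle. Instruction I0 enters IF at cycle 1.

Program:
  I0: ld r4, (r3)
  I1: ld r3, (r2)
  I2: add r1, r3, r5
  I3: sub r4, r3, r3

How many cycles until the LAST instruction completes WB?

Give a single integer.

Answer: 10

Derivation:
I0 ld r4 <- r3: IF@1 ID@2 stall=0 (-) EX@3 MEM@4 WB@5
I1 ld r3 <- r2: IF@2 ID@3 stall=0 (-) EX@4 MEM@5 WB@6
I2 add r1 <- r3,r5: IF@3 ID@4 stall=2 (RAW on I1.r3 (WB@6)) EX@7 MEM@8 WB@9
I3 sub r4 <- r3,r3: IF@4 ID@7 stall=0 (-) EX@8 MEM@9 WB@10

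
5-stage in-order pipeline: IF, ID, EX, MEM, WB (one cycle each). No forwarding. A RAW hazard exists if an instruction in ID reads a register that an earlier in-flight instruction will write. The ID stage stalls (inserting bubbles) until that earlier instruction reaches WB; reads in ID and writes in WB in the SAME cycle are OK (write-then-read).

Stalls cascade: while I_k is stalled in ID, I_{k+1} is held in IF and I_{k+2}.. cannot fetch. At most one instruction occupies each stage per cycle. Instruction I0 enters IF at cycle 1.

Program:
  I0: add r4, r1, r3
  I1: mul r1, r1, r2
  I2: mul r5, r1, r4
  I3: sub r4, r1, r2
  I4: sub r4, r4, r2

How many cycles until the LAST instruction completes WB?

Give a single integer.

Answer: 13

Derivation:
I0 add r4 <- r1,r3: IF@1 ID@2 stall=0 (-) EX@3 MEM@4 WB@5
I1 mul r1 <- r1,r2: IF@2 ID@3 stall=0 (-) EX@4 MEM@5 WB@6
I2 mul r5 <- r1,r4: IF@3 ID@4 stall=2 (RAW on I1.r1 (WB@6)) EX@7 MEM@8 WB@9
I3 sub r4 <- r1,r2: IF@4 ID@7 stall=0 (-) EX@8 MEM@9 WB@10
I4 sub r4 <- r4,r2: IF@7 ID@8 stall=2 (RAW on I3.r4 (WB@10)) EX@11 MEM@12 WB@13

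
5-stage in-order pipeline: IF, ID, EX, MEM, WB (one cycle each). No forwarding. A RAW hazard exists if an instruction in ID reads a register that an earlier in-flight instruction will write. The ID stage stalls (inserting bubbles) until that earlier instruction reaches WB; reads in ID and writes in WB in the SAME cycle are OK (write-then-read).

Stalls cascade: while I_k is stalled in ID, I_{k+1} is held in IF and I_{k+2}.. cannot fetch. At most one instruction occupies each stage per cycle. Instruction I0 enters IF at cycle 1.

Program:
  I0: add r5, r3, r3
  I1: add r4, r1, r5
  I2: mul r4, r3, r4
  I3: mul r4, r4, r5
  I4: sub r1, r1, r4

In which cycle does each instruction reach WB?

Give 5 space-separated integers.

Answer: 5 8 11 14 17

Derivation:
I0 add r5 <- r3,r3: IF@1 ID@2 stall=0 (-) EX@3 MEM@4 WB@5
I1 add r4 <- r1,r5: IF@2 ID@3 stall=2 (RAW on I0.r5 (WB@5)) EX@6 MEM@7 WB@8
I2 mul r4 <- r3,r4: IF@3 ID@6 stall=2 (RAW on I1.r4 (WB@8)) EX@9 MEM@10 WB@11
I3 mul r4 <- r4,r5: IF@6 ID@9 stall=2 (RAW on I2.r4 (WB@11)) EX@12 MEM@13 WB@14
I4 sub r1 <- r1,r4: IF@9 ID@12 stall=2 (RAW on I3.r4 (WB@14)) EX@15 MEM@16 WB@17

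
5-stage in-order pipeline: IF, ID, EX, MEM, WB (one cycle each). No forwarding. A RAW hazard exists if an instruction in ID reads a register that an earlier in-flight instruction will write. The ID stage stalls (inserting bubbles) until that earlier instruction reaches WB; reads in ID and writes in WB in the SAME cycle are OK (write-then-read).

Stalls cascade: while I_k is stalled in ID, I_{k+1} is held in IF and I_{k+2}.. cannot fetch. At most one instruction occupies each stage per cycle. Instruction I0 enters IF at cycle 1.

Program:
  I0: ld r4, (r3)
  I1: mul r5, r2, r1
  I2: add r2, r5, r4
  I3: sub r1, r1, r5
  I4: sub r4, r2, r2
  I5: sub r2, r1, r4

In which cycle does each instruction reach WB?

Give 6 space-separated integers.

Answer: 5 6 9 10 12 15

Derivation:
I0 ld r4 <- r3: IF@1 ID@2 stall=0 (-) EX@3 MEM@4 WB@5
I1 mul r5 <- r2,r1: IF@2 ID@3 stall=0 (-) EX@4 MEM@5 WB@6
I2 add r2 <- r5,r4: IF@3 ID@4 stall=2 (RAW on I1.r5 (WB@6)) EX@7 MEM@8 WB@9
I3 sub r1 <- r1,r5: IF@4 ID@7 stall=0 (-) EX@8 MEM@9 WB@10
I4 sub r4 <- r2,r2: IF@7 ID@8 stall=1 (RAW on I2.r2 (WB@9)) EX@10 MEM@11 WB@12
I5 sub r2 <- r1,r4: IF@8 ID@10 stall=2 (RAW on I4.r4 (WB@12)) EX@13 MEM@14 WB@15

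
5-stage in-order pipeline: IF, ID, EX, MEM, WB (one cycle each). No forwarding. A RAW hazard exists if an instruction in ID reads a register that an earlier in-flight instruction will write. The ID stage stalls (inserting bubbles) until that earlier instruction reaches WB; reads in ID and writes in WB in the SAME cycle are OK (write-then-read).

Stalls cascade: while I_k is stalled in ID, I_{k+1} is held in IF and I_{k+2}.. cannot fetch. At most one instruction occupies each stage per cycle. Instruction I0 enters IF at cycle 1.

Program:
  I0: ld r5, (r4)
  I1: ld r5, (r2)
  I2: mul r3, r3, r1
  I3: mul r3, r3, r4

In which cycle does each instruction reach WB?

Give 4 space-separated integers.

Answer: 5 6 7 10

Derivation:
I0 ld r5 <- r4: IF@1 ID@2 stall=0 (-) EX@3 MEM@4 WB@5
I1 ld r5 <- r2: IF@2 ID@3 stall=0 (-) EX@4 MEM@5 WB@6
I2 mul r3 <- r3,r1: IF@3 ID@4 stall=0 (-) EX@5 MEM@6 WB@7
I3 mul r3 <- r3,r4: IF@4 ID@5 stall=2 (RAW on I2.r3 (WB@7)) EX@8 MEM@9 WB@10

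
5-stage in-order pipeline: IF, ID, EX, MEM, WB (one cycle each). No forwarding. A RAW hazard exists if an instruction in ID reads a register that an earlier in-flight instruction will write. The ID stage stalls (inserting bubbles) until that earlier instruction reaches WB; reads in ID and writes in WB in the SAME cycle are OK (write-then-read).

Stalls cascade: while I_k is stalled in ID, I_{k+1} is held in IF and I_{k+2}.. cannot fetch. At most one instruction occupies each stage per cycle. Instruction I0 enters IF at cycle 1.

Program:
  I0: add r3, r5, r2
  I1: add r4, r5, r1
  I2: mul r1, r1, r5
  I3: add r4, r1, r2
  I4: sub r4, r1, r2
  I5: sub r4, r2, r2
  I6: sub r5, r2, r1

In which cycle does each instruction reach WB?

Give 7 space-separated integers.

I0 add r3 <- r5,r2: IF@1 ID@2 stall=0 (-) EX@3 MEM@4 WB@5
I1 add r4 <- r5,r1: IF@2 ID@3 stall=0 (-) EX@4 MEM@5 WB@6
I2 mul r1 <- r1,r5: IF@3 ID@4 stall=0 (-) EX@5 MEM@6 WB@7
I3 add r4 <- r1,r2: IF@4 ID@5 stall=2 (RAW on I2.r1 (WB@7)) EX@8 MEM@9 WB@10
I4 sub r4 <- r1,r2: IF@5 ID@8 stall=0 (-) EX@9 MEM@10 WB@11
I5 sub r4 <- r2,r2: IF@8 ID@9 stall=0 (-) EX@10 MEM@11 WB@12
I6 sub r5 <- r2,r1: IF@9 ID@10 stall=0 (-) EX@11 MEM@12 WB@13

Answer: 5 6 7 10 11 12 13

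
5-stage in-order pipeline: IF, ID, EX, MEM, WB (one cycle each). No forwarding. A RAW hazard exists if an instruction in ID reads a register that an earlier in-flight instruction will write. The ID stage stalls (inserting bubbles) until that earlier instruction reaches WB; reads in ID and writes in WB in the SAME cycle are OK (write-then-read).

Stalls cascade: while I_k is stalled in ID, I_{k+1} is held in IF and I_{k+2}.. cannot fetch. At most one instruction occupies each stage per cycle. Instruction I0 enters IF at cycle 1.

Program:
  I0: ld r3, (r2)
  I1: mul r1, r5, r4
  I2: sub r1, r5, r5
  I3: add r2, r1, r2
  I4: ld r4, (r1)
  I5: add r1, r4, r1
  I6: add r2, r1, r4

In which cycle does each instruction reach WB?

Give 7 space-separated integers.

I0 ld r3 <- r2: IF@1 ID@2 stall=0 (-) EX@3 MEM@4 WB@5
I1 mul r1 <- r5,r4: IF@2 ID@3 stall=0 (-) EX@4 MEM@5 WB@6
I2 sub r1 <- r5,r5: IF@3 ID@4 stall=0 (-) EX@5 MEM@6 WB@7
I3 add r2 <- r1,r2: IF@4 ID@5 stall=2 (RAW on I2.r1 (WB@7)) EX@8 MEM@9 WB@10
I4 ld r4 <- r1: IF@5 ID@8 stall=0 (-) EX@9 MEM@10 WB@11
I5 add r1 <- r4,r1: IF@8 ID@9 stall=2 (RAW on I4.r4 (WB@11)) EX@12 MEM@13 WB@14
I6 add r2 <- r1,r4: IF@9 ID@12 stall=2 (RAW on I5.r1 (WB@14)) EX@15 MEM@16 WB@17

Answer: 5 6 7 10 11 14 17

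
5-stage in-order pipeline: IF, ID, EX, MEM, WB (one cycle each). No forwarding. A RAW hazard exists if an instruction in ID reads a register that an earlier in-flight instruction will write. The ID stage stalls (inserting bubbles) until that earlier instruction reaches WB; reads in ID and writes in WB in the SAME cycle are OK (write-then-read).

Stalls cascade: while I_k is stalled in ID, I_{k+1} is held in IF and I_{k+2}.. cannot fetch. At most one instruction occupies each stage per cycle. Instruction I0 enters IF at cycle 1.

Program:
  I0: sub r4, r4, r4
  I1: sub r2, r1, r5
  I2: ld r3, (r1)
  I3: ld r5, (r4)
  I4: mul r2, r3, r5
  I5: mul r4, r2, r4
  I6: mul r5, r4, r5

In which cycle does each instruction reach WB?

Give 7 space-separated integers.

Answer: 5 6 7 8 11 14 17

Derivation:
I0 sub r4 <- r4,r4: IF@1 ID@2 stall=0 (-) EX@3 MEM@4 WB@5
I1 sub r2 <- r1,r5: IF@2 ID@3 stall=0 (-) EX@4 MEM@5 WB@6
I2 ld r3 <- r1: IF@3 ID@4 stall=0 (-) EX@5 MEM@6 WB@7
I3 ld r5 <- r4: IF@4 ID@5 stall=0 (-) EX@6 MEM@7 WB@8
I4 mul r2 <- r3,r5: IF@5 ID@6 stall=2 (RAW on I3.r5 (WB@8)) EX@9 MEM@10 WB@11
I5 mul r4 <- r2,r4: IF@6 ID@9 stall=2 (RAW on I4.r2 (WB@11)) EX@12 MEM@13 WB@14
I6 mul r5 <- r4,r5: IF@9 ID@12 stall=2 (RAW on I5.r4 (WB@14)) EX@15 MEM@16 WB@17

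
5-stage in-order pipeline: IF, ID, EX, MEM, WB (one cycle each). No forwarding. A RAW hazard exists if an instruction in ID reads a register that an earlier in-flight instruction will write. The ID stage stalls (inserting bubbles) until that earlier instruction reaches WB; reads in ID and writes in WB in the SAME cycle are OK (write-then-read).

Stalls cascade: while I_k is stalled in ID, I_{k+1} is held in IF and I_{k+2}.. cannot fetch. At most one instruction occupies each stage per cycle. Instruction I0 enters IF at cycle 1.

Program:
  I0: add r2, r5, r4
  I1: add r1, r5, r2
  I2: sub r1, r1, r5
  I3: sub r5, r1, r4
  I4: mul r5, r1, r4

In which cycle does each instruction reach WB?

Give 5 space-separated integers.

Answer: 5 8 11 14 15

Derivation:
I0 add r2 <- r5,r4: IF@1 ID@2 stall=0 (-) EX@3 MEM@4 WB@5
I1 add r1 <- r5,r2: IF@2 ID@3 stall=2 (RAW on I0.r2 (WB@5)) EX@6 MEM@7 WB@8
I2 sub r1 <- r1,r5: IF@3 ID@6 stall=2 (RAW on I1.r1 (WB@8)) EX@9 MEM@10 WB@11
I3 sub r5 <- r1,r4: IF@6 ID@9 stall=2 (RAW on I2.r1 (WB@11)) EX@12 MEM@13 WB@14
I4 mul r5 <- r1,r4: IF@9 ID@12 stall=0 (-) EX@13 MEM@14 WB@15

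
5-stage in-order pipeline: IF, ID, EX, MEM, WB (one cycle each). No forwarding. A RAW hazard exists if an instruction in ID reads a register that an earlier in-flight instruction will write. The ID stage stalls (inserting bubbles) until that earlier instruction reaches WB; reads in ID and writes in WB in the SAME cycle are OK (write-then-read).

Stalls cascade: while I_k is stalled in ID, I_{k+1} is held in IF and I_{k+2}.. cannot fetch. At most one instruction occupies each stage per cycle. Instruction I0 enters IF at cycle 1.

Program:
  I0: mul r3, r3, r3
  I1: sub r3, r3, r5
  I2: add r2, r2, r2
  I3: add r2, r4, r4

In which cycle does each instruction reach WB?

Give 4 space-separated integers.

Answer: 5 8 9 10

Derivation:
I0 mul r3 <- r3,r3: IF@1 ID@2 stall=0 (-) EX@3 MEM@4 WB@5
I1 sub r3 <- r3,r5: IF@2 ID@3 stall=2 (RAW on I0.r3 (WB@5)) EX@6 MEM@7 WB@8
I2 add r2 <- r2,r2: IF@3 ID@6 stall=0 (-) EX@7 MEM@8 WB@9
I3 add r2 <- r4,r4: IF@6 ID@7 stall=0 (-) EX@8 MEM@9 WB@10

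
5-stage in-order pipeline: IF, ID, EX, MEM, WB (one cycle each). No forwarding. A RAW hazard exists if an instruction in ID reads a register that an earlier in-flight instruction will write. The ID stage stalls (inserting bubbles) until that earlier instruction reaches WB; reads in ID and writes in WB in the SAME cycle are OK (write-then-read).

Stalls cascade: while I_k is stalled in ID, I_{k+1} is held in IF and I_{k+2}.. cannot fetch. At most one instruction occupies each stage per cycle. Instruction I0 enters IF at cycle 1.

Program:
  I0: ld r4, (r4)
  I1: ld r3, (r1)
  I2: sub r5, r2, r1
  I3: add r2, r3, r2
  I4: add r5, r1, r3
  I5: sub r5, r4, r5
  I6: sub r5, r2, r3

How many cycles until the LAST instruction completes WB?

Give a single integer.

I0 ld r4 <- r4: IF@1 ID@2 stall=0 (-) EX@3 MEM@4 WB@5
I1 ld r3 <- r1: IF@2 ID@3 stall=0 (-) EX@4 MEM@5 WB@6
I2 sub r5 <- r2,r1: IF@3 ID@4 stall=0 (-) EX@5 MEM@6 WB@7
I3 add r2 <- r3,r2: IF@4 ID@5 stall=1 (RAW on I1.r3 (WB@6)) EX@7 MEM@8 WB@9
I4 add r5 <- r1,r3: IF@5 ID@7 stall=0 (-) EX@8 MEM@9 WB@10
I5 sub r5 <- r4,r5: IF@7 ID@8 stall=2 (RAW on I4.r5 (WB@10)) EX@11 MEM@12 WB@13
I6 sub r5 <- r2,r3: IF@8 ID@11 stall=0 (-) EX@12 MEM@13 WB@14

Answer: 14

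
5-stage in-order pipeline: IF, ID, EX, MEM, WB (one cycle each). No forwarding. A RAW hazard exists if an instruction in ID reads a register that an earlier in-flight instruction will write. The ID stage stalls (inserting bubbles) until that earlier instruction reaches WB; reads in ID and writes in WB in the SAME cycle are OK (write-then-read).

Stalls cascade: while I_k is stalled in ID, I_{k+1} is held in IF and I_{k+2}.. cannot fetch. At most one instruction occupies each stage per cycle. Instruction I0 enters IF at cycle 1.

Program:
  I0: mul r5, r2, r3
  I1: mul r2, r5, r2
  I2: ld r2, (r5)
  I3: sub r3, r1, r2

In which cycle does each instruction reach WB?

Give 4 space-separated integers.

Answer: 5 8 9 12

Derivation:
I0 mul r5 <- r2,r3: IF@1 ID@2 stall=0 (-) EX@3 MEM@4 WB@5
I1 mul r2 <- r5,r2: IF@2 ID@3 stall=2 (RAW on I0.r5 (WB@5)) EX@6 MEM@7 WB@8
I2 ld r2 <- r5: IF@3 ID@6 stall=0 (-) EX@7 MEM@8 WB@9
I3 sub r3 <- r1,r2: IF@6 ID@7 stall=2 (RAW on I2.r2 (WB@9)) EX@10 MEM@11 WB@12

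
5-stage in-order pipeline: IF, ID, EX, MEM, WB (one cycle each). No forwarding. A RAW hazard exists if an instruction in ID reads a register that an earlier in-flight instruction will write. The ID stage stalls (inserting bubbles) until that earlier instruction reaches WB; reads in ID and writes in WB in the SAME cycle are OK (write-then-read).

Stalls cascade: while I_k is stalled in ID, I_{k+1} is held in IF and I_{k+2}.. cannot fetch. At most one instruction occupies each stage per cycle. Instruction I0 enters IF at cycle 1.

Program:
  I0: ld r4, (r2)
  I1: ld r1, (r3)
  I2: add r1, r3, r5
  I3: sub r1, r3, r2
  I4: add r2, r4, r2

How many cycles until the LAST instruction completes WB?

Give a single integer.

I0 ld r4 <- r2: IF@1 ID@2 stall=0 (-) EX@3 MEM@4 WB@5
I1 ld r1 <- r3: IF@2 ID@3 stall=0 (-) EX@4 MEM@5 WB@6
I2 add r1 <- r3,r5: IF@3 ID@4 stall=0 (-) EX@5 MEM@6 WB@7
I3 sub r1 <- r3,r2: IF@4 ID@5 stall=0 (-) EX@6 MEM@7 WB@8
I4 add r2 <- r4,r2: IF@5 ID@6 stall=0 (-) EX@7 MEM@8 WB@9

Answer: 9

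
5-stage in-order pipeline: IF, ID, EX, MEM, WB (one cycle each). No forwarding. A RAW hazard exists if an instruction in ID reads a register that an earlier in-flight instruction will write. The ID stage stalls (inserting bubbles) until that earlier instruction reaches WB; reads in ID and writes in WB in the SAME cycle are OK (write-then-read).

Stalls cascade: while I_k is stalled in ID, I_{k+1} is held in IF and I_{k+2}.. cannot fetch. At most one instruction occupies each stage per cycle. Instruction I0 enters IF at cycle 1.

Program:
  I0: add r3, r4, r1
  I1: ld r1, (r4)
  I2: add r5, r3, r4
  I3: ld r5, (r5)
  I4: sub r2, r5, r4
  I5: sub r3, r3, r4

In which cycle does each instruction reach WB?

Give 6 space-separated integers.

I0 add r3 <- r4,r1: IF@1 ID@2 stall=0 (-) EX@3 MEM@4 WB@5
I1 ld r1 <- r4: IF@2 ID@3 stall=0 (-) EX@4 MEM@5 WB@6
I2 add r5 <- r3,r4: IF@3 ID@4 stall=1 (RAW on I0.r3 (WB@5)) EX@6 MEM@7 WB@8
I3 ld r5 <- r5: IF@4 ID@6 stall=2 (RAW on I2.r5 (WB@8)) EX@9 MEM@10 WB@11
I4 sub r2 <- r5,r4: IF@6 ID@9 stall=2 (RAW on I3.r5 (WB@11)) EX@12 MEM@13 WB@14
I5 sub r3 <- r3,r4: IF@9 ID@12 stall=0 (-) EX@13 MEM@14 WB@15

Answer: 5 6 8 11 14 15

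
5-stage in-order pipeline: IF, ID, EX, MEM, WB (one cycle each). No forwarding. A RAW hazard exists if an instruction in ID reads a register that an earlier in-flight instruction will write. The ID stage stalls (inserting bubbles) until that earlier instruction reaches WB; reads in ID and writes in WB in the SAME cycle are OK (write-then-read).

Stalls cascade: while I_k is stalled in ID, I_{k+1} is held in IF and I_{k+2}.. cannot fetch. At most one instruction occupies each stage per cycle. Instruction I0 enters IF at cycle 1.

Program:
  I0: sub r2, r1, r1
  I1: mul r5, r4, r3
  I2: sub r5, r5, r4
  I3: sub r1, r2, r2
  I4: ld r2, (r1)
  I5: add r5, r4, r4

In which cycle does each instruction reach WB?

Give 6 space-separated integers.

I0 sub r2 <- r1,r1: IF@1 ID@2 stall=0 (-) EX@3 MEM@4 WB@5
I1 mul r5 <- r4,r3: IF@2 ID@3 stall=0 (-) EX@4 MEM@5 WB@6
I2 sub r5 <- r5,r4: IF@3 ID@4 stall=2 (RAW on I1.r5 (WB@6)) EX@7 MEM@8 WB@9
I3 sub r1 <- r2,r2: IF@4 ID@7 stall=0 (-) EX@8 MEM@9 WB@10
I4 ld r2 <- r1: IF@7 ID@8 stall=2 (RAW on I3.r1 (WB@10)) EX@11 MEM@12 WB@13
I5 add r5 <- r4,r4: IF@8 ID@11 stall=0 (-) EX@12 MEM@13 WB@14

Answer: 5 6 9 10 13 14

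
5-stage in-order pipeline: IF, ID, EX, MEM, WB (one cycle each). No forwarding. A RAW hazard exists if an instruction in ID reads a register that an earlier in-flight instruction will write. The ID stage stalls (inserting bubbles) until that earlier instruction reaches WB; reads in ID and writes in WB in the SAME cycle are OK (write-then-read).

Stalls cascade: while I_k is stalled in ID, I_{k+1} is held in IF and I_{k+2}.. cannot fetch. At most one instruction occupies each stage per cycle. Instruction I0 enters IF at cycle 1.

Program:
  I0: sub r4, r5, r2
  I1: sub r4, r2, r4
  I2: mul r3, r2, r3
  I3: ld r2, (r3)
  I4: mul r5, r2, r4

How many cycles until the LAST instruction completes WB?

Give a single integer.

I0 sub r4 <- r5,r2: IF@1 ID@2 stall=0 (-) EX@3 MEM@4 WB@5
I1 sub r4 <- r2,r4: IF@2 ID@3 stall=2 (RAW on I0.r4 (WB@5)) EX@6 MEM@7 WB@8
I2 mul r3 <- r2,r3: IF@3 ID@6 stall=0 (-) EX@7 MEM@8 WB@9
I3 ld r2 <- r3: IF@6 ID@7 stall=2 (RAW on I2.r3 (WB@9)) EX@10 MEM@11 WB@12
I4 mul r5 <- r2,r4: IF@7 ID@10 stall=2 (RAW on I3.r2 (WB@12)) EX@13 MEM@14 WB@15

Answer: 15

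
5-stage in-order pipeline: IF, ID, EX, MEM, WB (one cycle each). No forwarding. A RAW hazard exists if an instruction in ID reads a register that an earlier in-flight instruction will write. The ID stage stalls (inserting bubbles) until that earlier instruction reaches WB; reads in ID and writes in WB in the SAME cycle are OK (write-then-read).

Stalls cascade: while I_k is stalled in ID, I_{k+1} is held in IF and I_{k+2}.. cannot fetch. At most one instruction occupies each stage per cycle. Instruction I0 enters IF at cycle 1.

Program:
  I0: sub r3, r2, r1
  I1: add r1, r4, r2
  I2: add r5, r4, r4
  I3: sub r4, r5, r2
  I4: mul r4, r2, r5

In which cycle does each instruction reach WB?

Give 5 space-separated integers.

I0 sub r3 <- r2,r1: IF@1 ID@2 stall=0 (-) EX@3 MEM@4 WB@5
I1 add r1 <- r4,r2: IF@2 ID@3 stall=0 (-) EX@4 MEM@5 WB@6
I2 add r5 <- r4,r4: IF@3 ID@4 stall=0 (-) EX@5 MEM@6 WB@7
I3 sub r4 <- r5,r2: IF@4 ID@5 stall=2 (RAW on I2.r5 (WB@7)) EX@8 MEM@9 WB@10
I4 mul r4 <- r2,r5: IF@5 ID@8 stall=0 (-) EX@9 MEM@10 WB@11

Answer: 5 6 7 10 11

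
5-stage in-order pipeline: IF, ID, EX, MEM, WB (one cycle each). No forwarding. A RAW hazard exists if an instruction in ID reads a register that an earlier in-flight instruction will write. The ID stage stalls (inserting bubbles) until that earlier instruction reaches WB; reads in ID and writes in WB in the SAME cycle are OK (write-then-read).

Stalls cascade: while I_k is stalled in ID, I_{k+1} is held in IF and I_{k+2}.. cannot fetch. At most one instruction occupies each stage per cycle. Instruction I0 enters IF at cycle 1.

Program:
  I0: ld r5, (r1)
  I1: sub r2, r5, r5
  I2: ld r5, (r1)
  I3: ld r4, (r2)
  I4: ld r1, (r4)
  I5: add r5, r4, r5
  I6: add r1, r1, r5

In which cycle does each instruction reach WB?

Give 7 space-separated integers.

Answer: 5 8 9 11 14 15 18

Derivation:
I0 ld r5 <- r1: IF@1 ID@2 stall=0 (-) EX@3 MEM@4 WB@5
I1 sub r2 <- r5,r5: IF@2 ID@3 stall=2 (RAW on I0.r5 (WB@5)) EX@6 MEM@7 WB@8
I2 ld r5 <- r1: IF@3 ID@6 stall=0 (-) EX@7 MEM@8 WB@9
I3 ld r4 <- r2: IF@6 ID@7 stall=1 (RAW on I1.r2 (WB@8)) EX@9 MEM@10 WB@11
I4 ld r1 <- r4: IF@7 ID@9 stall=2 (RAW on I3.r4 (WB@11)) EX@12 MEM@13 WB@14
I5 add r5 <- r4,r5: IF@9 ID@12 stall=0 (-) EX@13 MEM@14 WB@15
I6 add r1 <- r1,r5: IF@12 ID@13 stall=2 (RAW on I5.r5 (WB@15)) EX@16 MEM@17 WB@18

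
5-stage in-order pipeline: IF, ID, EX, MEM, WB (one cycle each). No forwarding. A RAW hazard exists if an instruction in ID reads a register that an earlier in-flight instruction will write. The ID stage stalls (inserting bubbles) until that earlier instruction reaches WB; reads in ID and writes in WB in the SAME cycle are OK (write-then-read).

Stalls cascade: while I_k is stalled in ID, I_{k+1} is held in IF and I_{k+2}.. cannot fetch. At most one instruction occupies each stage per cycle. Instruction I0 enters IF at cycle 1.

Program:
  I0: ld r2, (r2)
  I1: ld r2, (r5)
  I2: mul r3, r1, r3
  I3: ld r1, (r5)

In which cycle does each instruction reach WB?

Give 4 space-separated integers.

I0 ld r2 <- r2: IF@1 ID@2 stall=0 (-) EX@3 MEM@4 WB@5
I1 ld r2 <- r5: IF@2 ID@3 stall=0 (-) EX@4 MEM@5 WB@6
I2 mul r3 <- r1,r3: IF@3 ID@4 stall=0 (-) EX@5 MEM@6 WB@7
I3 ld r1 <- r5: IF@4 ID@5 stall=0 (-) EX@6 MEM@7 WB@8

Answer: 5 6 7 8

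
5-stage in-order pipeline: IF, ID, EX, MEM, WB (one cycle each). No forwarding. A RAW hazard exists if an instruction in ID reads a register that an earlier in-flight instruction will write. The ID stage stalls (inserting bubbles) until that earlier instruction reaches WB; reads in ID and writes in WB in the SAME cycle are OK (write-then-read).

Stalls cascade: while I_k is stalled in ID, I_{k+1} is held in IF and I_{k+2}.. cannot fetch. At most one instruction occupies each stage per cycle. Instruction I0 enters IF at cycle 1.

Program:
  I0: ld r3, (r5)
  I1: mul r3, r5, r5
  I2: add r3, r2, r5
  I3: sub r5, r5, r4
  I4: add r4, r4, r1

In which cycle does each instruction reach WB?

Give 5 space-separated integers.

I0 ld r3 <- r5: IF@1 ID@2 stall=0 (-) EX@3 MEM@4 WB@5
I1 mul r3 <- r5,r5: IF@2 ID@3 stall=0 (-) EX@4 MEM@5 WB@6
I2 add r3 <- r2,r5: IF@3 ID@4 stall=0 (-) EX@5 MEM@6 WB@7
I3 sub r5 <- r5,r4: IF@4 ID@5 stall=0 (-) EX@6 MEM@7 WB@8
I4 add r4 <- r4,r1: IF@5 ID@6 stall=0 (-) EX@7 MEM@8 WB@9

Answer: 5 6 7 8 9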